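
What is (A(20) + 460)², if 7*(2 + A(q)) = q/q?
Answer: 10284849/49 ≈ 2.0990e+5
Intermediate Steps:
A(q) = -13/7 (A(q) = -2 + (q/q)/7 = -2 + (⅐)*1 = -2 + ⅐ = -13/7)
(A(20) + 460)² = (-13/7 + 460)² = (3207/7)² = 10284849/49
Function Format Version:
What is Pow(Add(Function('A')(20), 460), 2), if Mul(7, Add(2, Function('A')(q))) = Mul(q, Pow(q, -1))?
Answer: Rational(10284849, 49) ≈ 2.0990e+5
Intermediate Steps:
Function('A')(q) = Rational(-13, 7) (Function('A')(q) = Add(-2, Mul(Rational(1, 7), Mul(q, Pow(q, -1)))) = Add(-2, Mul(Rational(1, 7), 1)) = Add(-2, Rational(1, 7)) = Rational(-13, 7))
Pow(Add(Function('A')(20), 460), 2) = Pow(Add(Rational(-13, 7), 460), 2) = Pow(Rational(3207, 7), 2) = Rational(10284849, 49)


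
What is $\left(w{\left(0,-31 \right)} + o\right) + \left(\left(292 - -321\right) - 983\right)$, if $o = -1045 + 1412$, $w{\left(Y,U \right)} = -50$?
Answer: $-53$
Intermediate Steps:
$o = 367$
$\left(w{\left(0,-31 \right)} + o\right) + \left(\left(292 - -321\right) - 983\right) = \left(-50 + 367\right) + \left(\left(292 - -321\right) - 983\right) = 317 + \left(\left(292 + 321\right) - 983\right) = 317 + \left(613 - 983\right) = 317 - 370 = -53$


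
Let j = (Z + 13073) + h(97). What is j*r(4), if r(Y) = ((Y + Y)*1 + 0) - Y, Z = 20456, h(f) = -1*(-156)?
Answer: 134740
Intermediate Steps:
h(f) = 156
r(Y) = Y (r(Y) = ((2*Y)*1 + 0) - Y = (2*Y + 0) - Y = 2*Y - Y = Y)
j = 33685 (j = (20456 + 13073) + 156 = 33529 + 156 = 33685)
j*r(4) = 33685*4 = 134740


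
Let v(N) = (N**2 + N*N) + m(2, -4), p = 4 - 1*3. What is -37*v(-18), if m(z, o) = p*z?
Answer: -24050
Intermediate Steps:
p = 1 (p = 4 - 3 = 1)
m(z, o) = z (m(z, o) = 1*z = z)
v(N) = 2 + 2*N**2 (v(N) = (N**2 + N*N) + 2 = (N**2 + N**2) + 2 = 2*N**2 + 2 = 2 + 2*N**2)
-37*v(-18) = -37*(2 + 2*(-18)**2) = -37*(2 + 2*324) = -37*(2 + 648) = -37*650 = -24050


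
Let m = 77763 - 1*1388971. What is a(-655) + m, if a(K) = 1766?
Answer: -1309442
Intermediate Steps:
m = -1311208 (m = 77763 - 1388971 = -1311208)
a(-655) + m = 1766 - 1311208 = -1309442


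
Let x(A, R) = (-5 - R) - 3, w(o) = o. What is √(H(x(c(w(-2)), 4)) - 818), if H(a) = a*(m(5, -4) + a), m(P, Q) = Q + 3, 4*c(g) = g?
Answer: I*√662 ≈ 25.729*I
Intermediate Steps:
c(g) = g/4
x(A, R) = -8 - R
m(P, Q) = 3 + Q
H(a) = a*(-1 + a) (H(a) = a*((3 - 4) + a) = a*(-1 + a))
√(H(x(c(w(-2)), 4)) - 818) = √((-8 - 1*4)*(-1 + (-8 - 1*4)) - 818) = √((-8 - 4)*(-1 + (-8 - 4)) - 818) = √(-12*(-1 - 12) - 818) = √(-12*(-13) - 818) = √(156 - 818) = √(-662) = I*√662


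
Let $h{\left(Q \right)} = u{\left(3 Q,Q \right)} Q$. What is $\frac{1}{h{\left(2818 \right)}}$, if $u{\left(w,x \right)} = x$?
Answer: $\frac{1}{7941124} \approx 1.2593 \cdot 10^{-7}$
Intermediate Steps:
$h{\left(Q \right)} = Q^{2}$ ($h{\left(Q \right)} = Q Q = Q^{2}$)
$\frac{1}{h{\left(2818 \right)}} = \frac{1}{2818^{2}} = \frac{1}{7941124}$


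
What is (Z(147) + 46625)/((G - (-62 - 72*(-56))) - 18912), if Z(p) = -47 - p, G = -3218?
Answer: -5159/2900 ≈ -1.7790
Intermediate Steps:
(Z(147) + 46625)/((G - (-62 - 72*(-56))) - 18912) = ((-47 - 1*147) + 46625)/((-3218 - (-62 - 72*(-56))) - 18912) = ((-47 - 147) + 46625)/((-3218 - (-62 + 4032)) - 18912) = (-194 + 46625)/((-3218 - 1*3970) - 18912) = 46431/((-3218 - 3970) - 18912) = 46431/(-7188 - 18912) = 46431/(-26100) = 46431*(-1/26100) = -5159/2900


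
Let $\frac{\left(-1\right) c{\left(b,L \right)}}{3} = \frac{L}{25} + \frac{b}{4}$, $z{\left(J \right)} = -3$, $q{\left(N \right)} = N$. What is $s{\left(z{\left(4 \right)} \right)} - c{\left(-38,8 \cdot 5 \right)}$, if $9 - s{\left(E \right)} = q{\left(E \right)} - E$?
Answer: $- \frac{147}{10} \approx -14.7$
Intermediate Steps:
$s{\left(E \right)} = 9$ ($s{\left(E \right)} = 9 - \left(E - E\right) = 9 - 0 = 9 + 0 = 9$)
$c{\left(b,L \right)} = - \frac{3 b}{4} - \frac{3 L}{25}$ ($c{\left(b,L \right)} = - 3 \left(\frac{L}{25} + \frac{b}{4}\right) = - 3 \left(\frac{b}{4} + \frac{L}{25}\right) = - \frac{3 b}{4} - \frac{3 L}{25}$)
$s{\left(z{\left(4 \right)} \right)} - c{\left(-38,8 \cdot 5 \right)} = 9 - \left(\left(- \frac{3}{4}\right) \left(-38\right) - \frac{3 \cdot 8 \cdot 5}{25}\right) = 9 - \left(\frac{57}{2} - \frac{24}{5}\right) = 9 - \frac{237}{10} = - \frac{147}{10}$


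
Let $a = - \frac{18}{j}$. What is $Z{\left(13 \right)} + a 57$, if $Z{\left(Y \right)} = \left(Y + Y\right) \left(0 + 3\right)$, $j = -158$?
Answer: $\frac{6675}{79} \approx 84.494$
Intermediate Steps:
$a = \frac{9}{79}$ ($a = - \frac{18}{-158} = \left(-18\right) \left(- \frac{1}{158}\right) = \frac{9}{79} \approx 0.11392$)
$Z{\left(Y \right)} = 6 Y$ ($Z{\left(Y \right)} = 2 Y 3 = 6 Y$)
$Z{\left(13 \right)} + a 57 = 6 \cdot 13 + \frac{9}{79} \cdot 57 = 78 + \frac{513}{79} = \frac{6675}{79}$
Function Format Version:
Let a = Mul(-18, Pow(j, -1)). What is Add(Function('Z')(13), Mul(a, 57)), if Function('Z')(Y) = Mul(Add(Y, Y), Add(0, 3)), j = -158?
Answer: Rational(6675, 79) ≈ 84.494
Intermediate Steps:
a = Rational(9, 79) (a = Mul(-18, Pow(-158, -1)) = Mul(-18, Rational(-1, 158)) = Rational(9, 79) ≈ 0.11392)
Function('Z')(Y) = Mul(6, Y) (Function('Z')(Y) = Mul(Mul(2, Y), 3) = Mul(6, Y))
Add(Function('Z')(13), Mul(a, 57)) = Add(Mul(6, 13), Mul(Rational(9, 79), 57)) = Add(78, Rational(513, 79)) = Rational(6675, 79)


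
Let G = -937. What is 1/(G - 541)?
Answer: -1/1478 ≈ -0.00067659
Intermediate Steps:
1/(G - 541) = 1/(-937 - 541) = 1/(-1478) = -1/1478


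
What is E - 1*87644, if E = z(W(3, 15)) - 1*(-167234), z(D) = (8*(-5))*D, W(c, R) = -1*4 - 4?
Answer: 79910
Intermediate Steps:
W(c, R) = -8 (W(c, R) = -4 - 4 = -8)
z(D) = -40*D
E = 167554 (E = -40*(-8) - 1*(-167234) = 320 + 167234 = 167554)
E - 1*87644 = 167554 - 1*87644 = 167554 - 87644 = 79910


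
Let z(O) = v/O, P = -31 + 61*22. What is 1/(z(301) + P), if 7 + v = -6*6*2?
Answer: 301/394532 ≈ 0.00076293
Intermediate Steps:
P = 1311 (P = -31 + 1342 = 1311)
v = -79 (v = -7 - 6*6*2 = -7 - 36*2 = -7 - 72 = -79)
z(O) = -79/O
1/(z(301) + P) = 1/(-79/301 + 1311) = 1/(394532/301) = 301/394532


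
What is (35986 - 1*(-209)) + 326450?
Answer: 362645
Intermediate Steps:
(35986 - 1*(-209)) + 326450 = (35986 + 209) + 326450 = 36195 + 326450 = 362645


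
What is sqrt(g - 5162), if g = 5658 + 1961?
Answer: 3*sqrt(273) ≈ 49.568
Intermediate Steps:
g = 7619
sqrt(g - 5162) = sqrt(7619 - 5162) = sqrt(2457) = 3*sqrt(273)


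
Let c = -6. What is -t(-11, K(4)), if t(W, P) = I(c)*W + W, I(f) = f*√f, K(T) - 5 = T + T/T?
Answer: 11 - 66*I*√6 ≈ 11.0 - 161.67*I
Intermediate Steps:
K(T) = 6 + T (K(T) = 5 + (T + T/T) = 5 + (T + 1) = 5 + (1 + T) = 6 + T)
I(f) = f^(3/2)
t(W, P) = W - 6*I*W*√6 (t(W, P) = (-6)^(3/2)*W + W = (-6*I*√6)*W + W = -6*I*W*√6 + W = W - 6*I*W*√6)
-t(-11, K(4)) = -(-11)*(1 - 6*I*√6) = -(-11 + 66*I*√6) = 11 - 66*I*√6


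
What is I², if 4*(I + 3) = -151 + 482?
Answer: 101761/16 ≈ 6360.1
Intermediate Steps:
I = 319/4 (I = -3 + (-151 + 482)/4 = -3 + (¼)*331 = -3 + 331/4 = 319/4 ≈ 79.750)
I² = (319/4)² = 101761/16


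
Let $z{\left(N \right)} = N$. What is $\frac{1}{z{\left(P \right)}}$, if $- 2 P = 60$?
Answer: $- \frac{1}{30} \approx -0.033333$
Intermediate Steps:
$P = -30$ ($P = \left(- \frac{1}{2}\right) 60 = -30$)
$\frac{1}{z{\left(P \right)}} = \frac{1}{-30} = - \frac{1}{30}$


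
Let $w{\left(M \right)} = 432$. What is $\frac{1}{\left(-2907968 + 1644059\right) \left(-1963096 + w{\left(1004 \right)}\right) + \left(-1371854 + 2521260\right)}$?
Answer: $\frac{1}{2480629842982} \approx 4.0312 \cdot 10^{-13}$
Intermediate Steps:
$\frac{1}{\left(-2907968 + 1644059\right) \left(-1963096 + w{\left(1004 \right)}\right) + \left(-1371854 + 2521260\right)} = \frac{1}{\left(-2907968 + 1644059\right) \left(-1963096 + 432\right) + \left(-1371854 + 2521260\right)} = \frac{1}{\left(-1263909\right) \left(-1962664\right) + 1149406} = \frac{1}{2480628693576 + 1149406} = \frac{1}{2480629842982}$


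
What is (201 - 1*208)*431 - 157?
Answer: -3174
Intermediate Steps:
(201 - 1*208)*431 - 157 = (201 - 208)*431 - 157 = -7*431 - 157 = -3017 - 157 = -3174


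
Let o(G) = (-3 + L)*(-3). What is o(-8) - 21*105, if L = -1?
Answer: -2193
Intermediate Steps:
o(G) = 12 (o(G) = (-3 - 1)*(-3) = -4*(-3) = 12)
o(-8) - 21*105 = 12 - 21*105 = 12 - 2205 = -2193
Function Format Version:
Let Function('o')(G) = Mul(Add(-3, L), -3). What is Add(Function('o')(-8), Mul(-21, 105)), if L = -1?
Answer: -2193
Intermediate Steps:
Function('o')(G) = 12 (Function('o')(G) = Mul(Add(-3, -1), -3) = Mul(-4, -3) = 12)
Add(Function('o')(-8), Mul(-21, 105)) = Add(12, Mul(-21, 105)) = Add(12, -2205) = -2193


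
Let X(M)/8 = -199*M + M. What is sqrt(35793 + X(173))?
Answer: 3*I*sqrt(26471) ≈ 488.1*I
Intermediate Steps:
X(M) = -1584*M (X(M) = 8*(-199*M + M) = 8*(-198*M) = -1584*M)
sqrt(35793 + X(173)) = sqrt(35793 - 1584*173) = sqrt(35793 - 274032) = sqrt(-238239) = 3*I*sqrt(26471)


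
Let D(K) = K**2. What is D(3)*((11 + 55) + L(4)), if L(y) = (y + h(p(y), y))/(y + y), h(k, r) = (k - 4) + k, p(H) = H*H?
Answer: 630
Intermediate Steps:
p(H) = H**2
h(k, r) = -4 + 2*k (h(k, r) = (-4 + k) + k = -4 + 2*k)
L(y) = (-4 + y + 2*y**2)/(2*y) (L(y) = (y + (-4 + 2*y**2))/(y + y) = (-4 + y + 2*y**2)/((2*y)) = (-4 + y + 2*y**2)*(1/(2*y)) = (-4 + y + 2*y**2)/(2*y))
D(3)*((11 + 55) + L(4)) = 3**2*((11 + 55) + (1/2 + 4 - 2/4)) = 9*(66 + (1/2 + 4 - 2*1/4)) = 9*(66 + (1/2 + 4 - 1/2)) = 9*(66 + 4) = 9*70 = 630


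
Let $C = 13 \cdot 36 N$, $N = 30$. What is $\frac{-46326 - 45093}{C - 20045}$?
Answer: $\frac{91419}{6005} \approx 15.224$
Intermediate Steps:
$C = 14040$ ($C = 13 \cdot 36 \cdot 30 = 468 \cdot 30 = 14040$)
$\frac{-46326 - 45093}{C - 20045} = \frac{-46326 - 45093}{14040 - 20045} = - \frac{91419}{-6005} = \left(-91419\right) \left(- \frac{1}{6005}\right) = \frac{91419}{6005}$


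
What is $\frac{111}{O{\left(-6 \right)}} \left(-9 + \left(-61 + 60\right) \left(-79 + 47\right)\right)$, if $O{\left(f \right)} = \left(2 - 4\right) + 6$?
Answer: $\frac{2553}{4} \approx 638.25$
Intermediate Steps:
$O{\left(f \right)} = 4$ ($O{\left(f \right)} = -2 + 6 = 4$)
$\frac{111}{O{\left(-6 \right)}} \left(-9 + \left(-61 + 60\right) \left(-79 + 47\right)\right) = \frac{111}{4} \left(-9 + \left(-61 + 60\right) \left(-79 + 47\right)\right) = 111 \cdot \frac{1}{4} \left(-9 - -32\right) = \frac{111 \left(-9 + 32\right)}{4} = \frac{111}{4} \cdot 23 = \frac{2553}{4}$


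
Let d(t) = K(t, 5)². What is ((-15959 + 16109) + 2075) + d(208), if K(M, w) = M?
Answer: 45489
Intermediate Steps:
d(t) = t²
((-15959 + 16109) + 2075) + d(208) = ((-15959 + 16109) + 2075) + 208² = (150 + 2075) + 43264 = 2225 + 43264 = 45489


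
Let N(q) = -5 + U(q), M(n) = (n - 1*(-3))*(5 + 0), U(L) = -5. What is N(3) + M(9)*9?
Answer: 530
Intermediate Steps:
M(n) = 15 + 5*n (M(n) = (n + 3)*5 = (3 + n)*5 = 15 + 5*n)
N(q) = -10 (N(q) = -5 - 5 = -10)
N(3) + M(9)*9 = -10 + (15 + 5*9)*9 = -10 + (15 + 45)*9 = -10 + 60*9 = -10 + 540 = 530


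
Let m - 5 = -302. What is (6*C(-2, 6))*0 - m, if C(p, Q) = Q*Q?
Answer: 297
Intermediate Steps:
C(p, Q) = Q²
m = -297 (m = 5 - 302 = -297)
(6*C(-2, 6))*0 - m = (6*6²)*0 - 1*(-297) = (6*36)*0 + 297 = 216*0 + 297 = 0 + 297 = 297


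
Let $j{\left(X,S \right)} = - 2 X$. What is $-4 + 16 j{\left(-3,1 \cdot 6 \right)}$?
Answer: $92$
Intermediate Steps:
$-4 + 16 j{\left(-3,1 \cdot 6 \right)} = -4 + 16 \left(\left(-2\right) \left(-3\right)\right) = -4 + 16 \cdot 6 = -4 + 96 = 92$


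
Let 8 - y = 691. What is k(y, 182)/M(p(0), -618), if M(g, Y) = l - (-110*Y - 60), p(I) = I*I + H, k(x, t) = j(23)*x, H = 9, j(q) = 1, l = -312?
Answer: 683/68232 ≈ 0.010010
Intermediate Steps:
y = -683 (y = 8 - 1*691 = 8 - 691 = -683)
k(x, t) = x (k(x, t) = 1*x = x)
p(I) = 9 + I² (p(I) = I*I + 9 = I² + 9 = 9 + I²)
M(g, Y) = -252 + 110*Y (M(g, Y) = -312 - (-110*Y - 60) = -312 - (-60 - 110*Y) = -312 + (60 + 110*Y) = -252 + 110*Y)
k(y, 182)/M(p(0), -618) = -683/(-252 + 110*(-618)) = -683/(-252 - 67980) = -683/(-68232) = -683*(-1/68232) = 683/68232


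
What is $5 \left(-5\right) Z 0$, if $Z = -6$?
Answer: $0$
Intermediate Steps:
$5 \left(-5\right) Z 0 = 5 \left(-5\right) \left(-6\right) 0 = \left(-25\right) \left(-6\right) 0 = 150 \cdot 0 = 0$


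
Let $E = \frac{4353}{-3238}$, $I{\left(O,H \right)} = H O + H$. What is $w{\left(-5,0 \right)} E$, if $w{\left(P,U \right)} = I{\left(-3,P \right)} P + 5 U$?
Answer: $\frac{108825}{1619} \approx 67.217$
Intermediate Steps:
$I{\left(O,H \right)} = H + H O$
$w{\left(P,U \right)} = - 2 P^{2} + 5 U$ ($w{\left(P,U \right)} = P \left(1 - 3\right) P + 5 U = P \left(-2\right) P + 5 U = - 2 P P + 5 U = - 2 P^{2} + 5 U$)
$E = - \frac{4353}{3238}$ ($E = 4353 \left(- \frac{1}{3238}\right) = - \frac{4353}{3238} \approx -1.3443$)
$w{\left(-5,0 \right)} E = \left(- 2 \left(-5\right)^{2} + 5 \cdot 0\right) \left(- \frac{4353}{3238}\right) = \left(\left(-2\right) 25 + 0\right) \left(- \frac{4353}{3238}\right) = \left(-50 + 0\right) \left(- \frac{4353}{3238}\right) = \left(-50\right) \left(- \frac{4353}{3238}\right) = \frac{108825}{1619}$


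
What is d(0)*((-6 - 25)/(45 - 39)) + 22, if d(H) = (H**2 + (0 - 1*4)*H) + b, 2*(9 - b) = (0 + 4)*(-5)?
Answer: -457/6 ≈ -76.167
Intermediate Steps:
b = 19 (b = 9 - (0 + 4)*(-5)/2 = 9 - 2*(-5) = 9 - 1/2*(-20) = 9 + 10 = 19)
d(H) = 19 + H**2 - 4*H (d(H) = (H**2 + (0 - 1*4)*H) + 19 = (H**2 + (0 - 4)*H) + 19 = (H**2 - 4*H) + 19 = 19 + H**2 - 4*H)
d(0)*((-6 - 25)/(45 - 39)) + 22 = (19 + 0**2 - 4*0)*((-6 - 25)/(45 - 39)) + 22 = (19 + 0 + 0)*(-31/6) + 22 = 19*(-31*1/6) + 22 = 19*(-31/6) + 22 = -589/6 + 22 = -457/6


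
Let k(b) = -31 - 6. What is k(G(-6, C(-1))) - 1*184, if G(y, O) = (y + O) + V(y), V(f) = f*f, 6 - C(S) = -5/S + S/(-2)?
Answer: -221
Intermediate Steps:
C(S) = 6 + S/2 + 5/S (C(S) = 6 - (-5/S + S/(-2)) = 6 - (-5/S + S*(-½)) = 6 - (-5/S - S/2) = 6 + (S/2 + 5/S) = 6 + S/2 + 5/S)
V(f) = f²
G(y, O) = O + y + y² (G(y, O) = (y + O) + y² = (O + y) + y² = O + y + y²)
k(b) = -37
k(G(-6, C(-1))) - 1*184 = -37 - 1*184 = -37 - 184 = -221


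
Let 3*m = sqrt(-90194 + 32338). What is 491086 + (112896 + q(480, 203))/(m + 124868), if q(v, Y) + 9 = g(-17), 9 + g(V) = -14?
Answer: 4307084279270710/8770513417 - 338592*I*sqrt(226)/8770513417 ≈ 4.9109e+5 - 0.00058037*I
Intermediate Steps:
g(V) = -23 (g(V) = -9 - 14 = -23)
q(v, Y) = -32 (q(v, Y) = -9 - 23 = -32)
m = 16*I*sqrt(226)/3 (m = sqrt(-90194 + 32338)/3 = sqrt(-57856)/3 = (16*I*sqrt(226))/3 = 16*I*sqrt(226)/3 ≈ 80.178*I)
491086 + (112896 + q(480, 203))/(m + 124868) = 491086 + (112896 - 32)/(16*I*sqrt(226)/3 + 124868) = 491086 + 112864/(124868 + 16*I*sqrt(226)/3)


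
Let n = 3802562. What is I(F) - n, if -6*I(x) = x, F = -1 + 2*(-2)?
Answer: -22815367/6 ≈ -3.8026e+6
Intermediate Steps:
F = -5 (F = -1 - 4 = -5)
I(x) = -x/6
I(F) - n = -⅙*(-5) - 1*3802562 = ⅚ - 3802562 = -22815367/6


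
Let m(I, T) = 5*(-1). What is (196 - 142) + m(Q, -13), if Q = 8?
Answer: 49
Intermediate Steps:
m(I, T) = -5
(196 - 142) + m(Q, -13) = (196 - 142) - 5 = 54 - 5 = 49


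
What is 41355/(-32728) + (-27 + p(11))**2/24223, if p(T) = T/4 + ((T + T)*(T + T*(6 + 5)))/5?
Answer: 456784359401/39638517200 ≈ 11.524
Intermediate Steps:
p(T) = T/4 + 24*T**2/5 (p(T) = T*(1/4) + ((2*T)*(T + T*11))*(1/5) = T/4 + ((2*T)*(T + 11*T))*(1/5) = T/4 + ((2*T)*(12*T))*(1/5) = T/4 + (24*T**2)*(1/5) = T/4 + 24*T**2/5)
41355/(-32728) + (-27 + p(11))**2/24223 = 41355/(-32728) + (-27 + (1/20)*11*(5 + 96*11))**2/24223 = 41355*(-1/32728) + (-27 + (1/20)*11*(5 + 1056))**2*(1/24223) = -41355/32728 + (-27 + (1/20)*11*1061)**2*(1/24223) = -41355/32728 + (-27 + 11671/20)**2*(1/24223) = -41355/32728 + (11131/20)**2*(1/24223) = -41355/32728 + (123899161/400)*(1/24223) = -41355/32728 + 123899161/9689200 = 456784359401/39638517200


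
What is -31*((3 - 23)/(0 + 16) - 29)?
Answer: 3751/4 ≈ 937.75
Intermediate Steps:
-31*((3 - 23)/(0 + 16) - 29) = -31*(-20/16 - 29) = -31*(-20*1/16 - 29) = -31*(-5/4 - 29) = -31*(-121/4) = 3751/4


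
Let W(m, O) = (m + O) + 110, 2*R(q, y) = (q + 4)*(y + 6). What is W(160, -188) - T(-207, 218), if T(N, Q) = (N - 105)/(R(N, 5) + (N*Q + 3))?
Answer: 7582654/92479 ≈ 81.993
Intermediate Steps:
R(q, y) = (4 + q)*(6 + y)/2 (R(q, y) = ((q + 4)*(y + 6))/2 = ((4 + q)*(6 + y))/2 = (4 + q)*(6 + y)/2)
W(m, O) = 110 + O + m (W(m, O) = (O + m) + 110 = 110 + O + m)
T(N, Q) = (-105 + N)/(25 + 11*N/2 + N*Q) (T(N, Q) = (N - 105)/((12 + 2*5 + 3*N + (½)*N*5) + (N*Q + 3)) = (-105 + N)/((12 + 10 + 3*N + 5*N/2) + (3 + N*Q)) = (-105 + N)/((22 + 11*N/2) + (3 + N*Q)) = (-105 + N)/(25 + 11*N/2 + N*Q))
W(160, -188) - T(-207, 218) = (110 - 188 + 160) - 2*(-105 - 207)/(50 + 11*(-207) + 2*(-207)*218) = 82 - 2*(-312)/(50 - 2277 - 90252) = 82 - 2*(-312)/(-92479) = 82 - 2*(-1)*(-312)/92479 = 82 - 1*624/92479 = 82 - 624/92479 = 7582654/92479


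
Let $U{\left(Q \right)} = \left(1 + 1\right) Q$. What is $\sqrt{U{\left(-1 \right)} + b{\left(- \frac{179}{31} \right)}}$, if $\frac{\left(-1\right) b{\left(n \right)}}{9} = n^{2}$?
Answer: $\frac{i \sqrt{290291}}{31} \approx 17.38 i$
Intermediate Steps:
$b{\left(n \right)} = - 9 n^{2}$
$U{\left(Q \right)} = 2 Q$
$\sqrt{U{\left(-1 \right)} + b{\left(- \frac{179}{31} \right)}} = \sqrt{2 \left(-1\right) - 9 \left(- \frac{179}{31}\right)^{2}} = \sqrt{-2 - 9 \left(\left(-179\right) \frac{1}{31}\right)^{2}} = \sqrt{-2 - 9 \left(- \frac{179}{31}\right)^{2}} = \sqrt{-2 - \frac{288369}{961}} = \sqrt{- \frac{290291}{961}} = \frac{i \sqrt{290291}}{31}$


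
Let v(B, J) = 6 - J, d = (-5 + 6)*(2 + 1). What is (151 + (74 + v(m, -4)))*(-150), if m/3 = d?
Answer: -35250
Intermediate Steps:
d = 3 (d = 1*3 = 3)
m = 9 (m = 3*3 = 9)
(151 + (74 + v(m, -4)))*(-150) = (151 + (74 + (6 - 1*(-4))))*(-150) = (151 + (74 + (6 + 4)))*(-150) = (151 + (74 + 10))*(-150) = (151 + 84)*(-150) = 235*(-150) = -35250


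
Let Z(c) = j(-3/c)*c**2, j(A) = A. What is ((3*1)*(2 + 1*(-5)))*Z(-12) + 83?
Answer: -241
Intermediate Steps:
Z(c) = -3*c (Z(c) = (-3/c)*c**2 = -3*c)
((3*1)*(2 + 1*(-5)))*Z(-12) + 83 = ((3*1)*(2 + 1*(-5)))*(-3*(-12)) + 83 = (3*(2 - 5))*36 + 83 = (3*(-3))*36 + 83 = -9*36 + 83 = -324 + 83 = -241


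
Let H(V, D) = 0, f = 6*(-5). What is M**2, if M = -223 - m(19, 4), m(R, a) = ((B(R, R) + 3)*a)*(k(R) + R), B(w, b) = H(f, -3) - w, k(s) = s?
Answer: 4879681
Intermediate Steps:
f = -30
B(w, b) = -w (B(w, b) = 0 - w = -w)
m(R, a) = 2*R*a*(3 - R) (m(R, a) = ((-R + 3)*a)*(R + R) = ((3 - R)*a)*(2*R) = (a*(3 - R))*(2*R) = 2*R*a*(3 - R))
M = 2209 (M = -223 - 2*19*4*(3 - 1*19) = -223 - 2*19*4*(3 - 19) = -223 - 2*19*4*(-16) = -223 - 1*(-2432) = -223 + 2432 = 2209)
M**2 = 2209**2 = 4879681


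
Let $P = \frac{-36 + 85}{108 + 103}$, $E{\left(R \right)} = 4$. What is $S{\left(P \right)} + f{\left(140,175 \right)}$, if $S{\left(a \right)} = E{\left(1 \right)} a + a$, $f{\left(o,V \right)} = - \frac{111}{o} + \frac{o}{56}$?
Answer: $\frac{84729}{29540} \approx 2.8683$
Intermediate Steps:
$f{\left(o,V \right)} = - \frac{111}{o} + \frac{o}{56}$ ($f{\left(o,V \right)} = - \frac{111}{o} + o \frac{1}{56} = - \frac{111}{o} + \frac{o}{56}$)
$P = \frac{49}{211} \approx 0.23223$
$S{\left(a \right)} = 5 a$ ($S{\left(a \right)} = 4 a + a = 5 a$)
$S{\left(P \right)} + f{\left(140,175 \right)} = 5 \cdot \frac{49}{211} + \left(- \frac{111}{140} + \frac{1}{56} \cdot 140\right) = \frac{245}{211} + \left(\left(-111\right) \frac{1}{140} + \frac{5}{2}\right) = \frac{245}{211} + \left(- \frac{111}{140} + \frac{5}{2}\right) = \frac{245}{211} + \frac{239}{140} = \frac{84729}{29540}$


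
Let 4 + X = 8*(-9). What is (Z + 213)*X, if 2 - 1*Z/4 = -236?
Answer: -88540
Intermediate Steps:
X = -76 (X = -4 + 8*(-9) = -4 - 72 = -76)
Z = 952 (Z = 8 - 4*(-236) = 8 + 944 = 952)
(Z + 213)*X = (952 + 213)*(-76) = 1165*(-76) = -88540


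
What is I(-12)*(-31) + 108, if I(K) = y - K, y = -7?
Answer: -47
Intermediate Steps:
I(K) = -7 - K
I(-12)*(-31) + 108 = (-7 - 1*(-12))*(-31) + 108 = (-7 + 12)*(-31) + 108 = 5*(-31) + 108 = -155 + 108 = -47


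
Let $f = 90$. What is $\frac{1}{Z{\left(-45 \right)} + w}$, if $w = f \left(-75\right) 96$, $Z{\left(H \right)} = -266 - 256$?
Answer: $- \frac{1}{648522} \approx -1.542 \cdot 10^{-6}$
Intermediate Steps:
$Z{\left(H \right)} = -522$ ($Z{\left(H \right)} = -266 - 256 = -522$)
$w = -648000$ ($w = 90 \left(-75\right) 96 = \left(-6750\right) 96 = -648000$)
$\frac{1}{Z{\left(-45 \right)} + w} = \frac{1}{-522 - 648000} = \frac{1}{-648522} = - \frac{1}{648522}$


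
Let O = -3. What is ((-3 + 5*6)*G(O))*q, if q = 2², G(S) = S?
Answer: -324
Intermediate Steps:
q = 4
((-3 + 5*6)*G(O))*q = ((-3 + 5*6)*(-3))*4 = ((-3 + 30)*(-3))*4 = (27*(-3))*4 = -81*4 = -324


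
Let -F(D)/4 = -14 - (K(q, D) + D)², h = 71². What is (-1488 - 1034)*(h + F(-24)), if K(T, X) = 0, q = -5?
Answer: -18665322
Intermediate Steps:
h = 5041
F(D) = 56 + 4*D² (F(D) = -4*(-14 - (0 + D)²) = -4*(-14 - D²) = 56 + 4*D²)
(-1488 - 1034)*(h + F(-24)) = (-1488 - 1034)*(5041 + (56 + 4*(-24)²)) = -2522*(5041 + (56 + 4*576)) = -2522*(5041 + (56 + 2304)) = -2522*(5041 + 2360) = -2522*7401 = -18665322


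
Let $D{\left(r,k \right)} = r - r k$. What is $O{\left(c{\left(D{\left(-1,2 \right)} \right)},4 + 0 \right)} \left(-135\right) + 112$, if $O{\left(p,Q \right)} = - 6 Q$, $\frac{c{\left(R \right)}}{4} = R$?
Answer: $3352$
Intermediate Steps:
$D{\left(r,k \right)} = r - k r$
$c{\left(R \right)} = 4 R$
$O{\left(c{\left(D{\left(-1,2 \right)} \right)},4 + 0 \right)} \left(-135\right) + 112 = - 6 \left(4 + 0\right) \left(-135\right) + 112 = \left(-6\right) 4 \left(-135\right) + 112 = \left(-24\right) \left(-135\right) + 112 = 3240 + 112 = 3352$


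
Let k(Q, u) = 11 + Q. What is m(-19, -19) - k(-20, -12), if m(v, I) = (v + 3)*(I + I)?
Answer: 617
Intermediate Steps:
m(v, I) = 2*I*(3 + v) (m(v, I) = (3 + v)*(2*I) = 2*I*(3 + v))
m(-19, -19) - k(-20, -12) = 2*(-19)*(3 - 19) - (11 - 20) = 2*(-19)*(-16) - 1*(-9) = 608 + 9 = 617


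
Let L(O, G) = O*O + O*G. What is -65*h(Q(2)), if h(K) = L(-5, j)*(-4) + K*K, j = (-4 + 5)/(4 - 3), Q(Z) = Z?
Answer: 4940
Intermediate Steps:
j = 1 (j = 1/1 = 1*1 = 1)
L(O, G) = O² + G*O
h(K) = -80 + K² (h(K) = -5*(1 - 5)*(-4) + K*K = -5*(-4)*(-4) + K² = 20*(-4) + K² = -80 + K²)
-65*h(Q(2)) = -65*(-80 + 2²) = -65*(-80 + 4) = -65*(-76) = 4940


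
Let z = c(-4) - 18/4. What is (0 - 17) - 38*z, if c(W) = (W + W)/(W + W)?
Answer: 116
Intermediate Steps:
c(W) = 1 (c(W) = (2*W)/((2*W)) = (2*W)*(1/(2*W)) = 1)
z = -7/2 (z = 1 - 18/4 = 1 - 3*3/2 = 1 - 9/2 = -7/2 ≈ -3.5000)
(0 - 17) - 38*z = (0 - 17) - 38*(-7/2) = -17 + 133 = 116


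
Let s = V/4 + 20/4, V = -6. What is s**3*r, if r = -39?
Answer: -13377/8 ≈ -1672.1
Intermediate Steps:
s = 7/2 (s = -6/4 + 20/4 = -6*1/4 + 20*(1/4) = -3/2 + 5 = 7/2 ≈ 3.5000)
s**3*r = (7/2)**3*(-39) = (343/8)*(-39) = -13377/8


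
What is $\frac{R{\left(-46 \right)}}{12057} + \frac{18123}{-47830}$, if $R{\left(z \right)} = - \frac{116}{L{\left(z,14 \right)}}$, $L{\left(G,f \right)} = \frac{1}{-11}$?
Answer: $- \frac{157477931}{576686310} \approx -0.27307$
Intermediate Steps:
$L{\left(G,f \right)} = - \frac{1}{11}$
$R{\left(z \right)} = 1276$ ($R{\left(z \right)} = - \frac{116}{- \frac{1}{11}} = \left(-116\right) \left(-11\right) = 1276$)
$\frac{R{\left(-46 \right)}}{12057} + \frac{18123}{-47830} = \frac{1276}{12057} + \frac{18123}{-47830} = 1276 \cdot \frac{1}{12057} + 18123 \left(- \frac{1}{47830}\right) = \frac{1276}{12057} - \frac{18123}{47830} = - \frac{157477931}{576686310}$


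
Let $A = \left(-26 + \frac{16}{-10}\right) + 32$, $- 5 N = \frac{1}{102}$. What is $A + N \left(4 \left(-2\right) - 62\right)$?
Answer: $\frac{1157}{255} \approx 4.5373$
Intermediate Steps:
$N = - \frac{1}{510}$ ($N = - \frac{1}{5 \cdot 102} = \left(- \frac{1}{5}\right) \frac{1}{102} = - \frac{1}{510} \approx -0.0019608$)
$A = \frac{22}{5}$ ($A = \left(-26 + 16 \left(- \frac{1}{10}\right)\right) + 32 = \left(-26 - \frac{8}{5}\right) + 32 = - \frac{138}{5} + 32 = \frac{22}{5} \approx 4.4$)
$A + N \left(4 \left(-2\right) - 62\right) = \frac{22}{5} - \frac{4 \left(-2\right) - 62}{510} = \frac{22}{5} - \frac{-8 - 62}{510} = \frac{22}{5} - - \frac{7}{51} = \frac{22}{5} + \frac{7}{51} = \frac{1157}{255}$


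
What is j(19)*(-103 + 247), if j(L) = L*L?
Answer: 51984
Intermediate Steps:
j(L) = L**2
j(19)*(-103 + 247) = 19**2*(-103 + 247) = 361*144 = 51984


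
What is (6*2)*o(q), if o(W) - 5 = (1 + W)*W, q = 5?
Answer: 420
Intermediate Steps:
o(W) = 5 + W*(1 + W) (o(W) = 5 + (1 + W)*W = 5 + W*(1 + W))
(6*2)*o(q) = (6*2)*(5 + 5 + 5²) = 12*(5 + 5 + 25) = 12*35 = 420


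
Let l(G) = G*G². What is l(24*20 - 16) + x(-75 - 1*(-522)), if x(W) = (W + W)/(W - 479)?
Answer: 1598357057/16 ≈ 9.9897e+7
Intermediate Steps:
l(G) = G³
x(W) = 2*W/(-479 + W) (x(W) = (2*W)/(-479 + W) = 2*W/(-479 + W))
l(24*20 - 16) + x(-75 - 1*(-522)) = (24*20 - 16)³ + 2*(-75 - 1*(-522))/(-479 + (-75 - 1*(-522))) = (480 - 16)³ + 2*(-75 + 522)/(-479 + (-75 + 522)) = 464³ + 2*447/(-479 + 447) = 99897344 + 2*447/(-32) = 99897344 + 2*447*(-1/32) = 99897344 - 447/16 = 1598357057/16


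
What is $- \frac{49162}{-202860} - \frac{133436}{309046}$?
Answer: $- \frac{2968876877}{15673267890} \approx -0.18942$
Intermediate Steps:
$- \frac{49162}{-202860} - \frac{133436}{309046} = \left(-49162\right) \left(- \frac{1}{202860}\right) - \frac{66718}{154523} = \frac{24581}{101430} - \frac{66718}{154523} = - \frac{2968876877}{15673267890}$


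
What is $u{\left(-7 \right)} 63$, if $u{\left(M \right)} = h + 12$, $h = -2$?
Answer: $630$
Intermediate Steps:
$u{\left(M \right)} = 10$ ($u{\left(M \right)} = -2 + 12 = 10$)
$u{\left(-7 \right)} 63 = 10 \cdot 63 = 630$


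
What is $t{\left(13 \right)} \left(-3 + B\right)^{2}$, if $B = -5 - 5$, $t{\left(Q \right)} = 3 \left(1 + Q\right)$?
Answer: $7098$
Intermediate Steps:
$t{\left(Q \right)} = 3 + 3 Q$
$B = -10$ ($B = -5 - 5 = -10$)
$t{\left(13 \right)} \left(-3 + B\right)^{2} = \left(3 + 3 \cdot 13\right) \left(-3 - 10\right)^{2} = \left(3 + 39\right) \left(-13\right)^{2} = 42 \cdot 169 = 7098$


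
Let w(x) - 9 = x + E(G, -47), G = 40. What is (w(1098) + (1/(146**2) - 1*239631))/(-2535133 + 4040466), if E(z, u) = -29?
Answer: -5084995747/32087678228 ≈ -0.15847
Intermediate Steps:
w(x) = -20 + x (w(x) = 9 + (x - 29) = 9 + (-29 + x) = -20 + x)
(w(1098) + (1/(146**2) - 1*239631))/(-2535133 + 4040466) = ((-20 + 1098) + (1/(146**2) - 1*239631))/(-2535133 + 4040466) = (1078 + (1/21316 - 239631))/1505333 = (1078 + (1/21316 - 239631))*(1/1505333) = (1078 - 5107974395/21316)*(1/1505333) = -5084995747/21316*1/1505333 = -5084995747/32087678228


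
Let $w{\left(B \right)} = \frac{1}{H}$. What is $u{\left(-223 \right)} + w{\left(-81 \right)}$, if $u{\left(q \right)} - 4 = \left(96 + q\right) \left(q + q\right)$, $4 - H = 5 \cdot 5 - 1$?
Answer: $\frac{1132919}{20} \approx 56646.0$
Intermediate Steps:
$H = -20$ ($H = 4 - \left(5 \cdot 5 - 1\right) = 4 - \left(25 - 1\right) = 4 - 24 = -20$)
$w{\left(B \right)} = - \frac{1}{20}$ ($w{\left(B \right)} = \frac{1}{-20} = - \frac{1}{20}$)
$u{\left(q \right)} = 4 + 2 q \left(96 + q\right)$ ($u{\left(q \right)} = 4 + \left(96 + q\right) \left(q + q\right) = 4 + \left(96 + q\right) 2 q = 4 + 2 q \left(96 + q\right)$)
$u{\left(-223 \right)} + w{\left(-81 \right)} = \left(4 + 2 \left(-223\right)^{2} + 192 \left(-223\right)\right) - \frac{1}{20} = \left(4 + 2 \cdot 49729 - 42816\right) - \frac{1}{20} = \left(4 + 99458 - 42816\right) - \frac{1}{20} = 56646 - \frac{1}{20} = \frac{1132919}{20}$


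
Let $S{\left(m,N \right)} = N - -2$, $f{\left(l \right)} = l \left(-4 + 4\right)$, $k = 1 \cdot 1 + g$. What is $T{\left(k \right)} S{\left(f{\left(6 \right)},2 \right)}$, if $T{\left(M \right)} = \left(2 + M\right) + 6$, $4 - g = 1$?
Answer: $48$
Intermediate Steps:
$g = 3$ ($g = 4 - 1 = 3$)
$k = 4$ ($k = 1 \cdot 1 + 3 = 1 + 3 = 4$)
$f{\left(l \right)} = 0$ ($f{\left(l \right)} = l 0 = 0$)
$S{\left(m,N \right)} = 2 + N$ ($S{\left(m,N \right)} = N + 2 = 2 + N$)
$T{\left(M \right)} = 8 + M$
$T{\left(k \right)} S{\left(f{\left(6 \right)},2 \right)} = \left(8 + 4\right) \left(2 + 2\right) = 12 \cdot 4 = 48$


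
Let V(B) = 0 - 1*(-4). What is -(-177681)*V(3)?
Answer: 710724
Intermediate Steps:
V(B) = 4 (V(B) = 0 + 4 = 4)
-(-177681)*V(3) = -(-177681)*4 = -1*(-710724) = 710724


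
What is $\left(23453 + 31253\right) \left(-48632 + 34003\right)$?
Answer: $-800294074$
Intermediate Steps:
$\left(23453 + 31253\right) \left(-48632 + 34003\right) = 54706 \left(-14629\right) = -800294074$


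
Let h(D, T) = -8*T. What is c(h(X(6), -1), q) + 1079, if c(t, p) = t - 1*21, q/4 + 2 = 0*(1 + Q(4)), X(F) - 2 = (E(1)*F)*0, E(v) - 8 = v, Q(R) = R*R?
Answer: 1066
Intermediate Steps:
Q(R) = R**2
E(v) = 8 + v
X(F) = 2 (X(F) = 2 + ((8 + 1)*F)*0 = 2 + (9*F)*0 = 2 + 0 = 2)
q = -8 (q = -8 + 4*(0*(1 + 4**2)) = -8 + 4*(0*(1 + 16)) = -8 + 4*(0*17) = -8 + 4*0 = -8 + 0 = -8)
c(t, p) = -21 + t (c(t, p) = t - 21 = -21 + t)
c(h(X(6), -1), q) + 1079 = (-21 - 8*(-1)) + 1079 = (-21 + 8) + 1079 = -13 + 1079 = 1066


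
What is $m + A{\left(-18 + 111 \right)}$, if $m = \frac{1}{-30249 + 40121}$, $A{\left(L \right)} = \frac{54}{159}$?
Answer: $\frac{177749}{523216} \approx 0.33972$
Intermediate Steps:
$A{\left(L \right)} = \frac{18}{53}$ ($A{\left(L \right)} = 54 \cdot \frac{1}{159} = \frac{18}{53}$)
$m = \frac{1}{9872} \approx 0.0001013$
$m + A{\left(-18 + 111 \right)} = \frac{1}{9872} + \frac{18}{53} = \frac{177749}{523216}$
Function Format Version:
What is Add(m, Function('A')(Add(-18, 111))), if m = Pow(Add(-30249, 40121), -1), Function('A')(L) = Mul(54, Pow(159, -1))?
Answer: Rational(177749, 523216) ≈ 0.33972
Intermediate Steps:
Function('A')(L) = Rational(18, 53) (Function('A')(L) = Mul(54, Rational(1, 159)) = Rational(18, 53))
m = Rational(1, 9872) (m = Pow(9872, -1) = Rational(1, 9872) ≈ 0.00010130)
Add(m, Function('A')(Add(-18, 111))) = Add(Rational(1, 9872), Rational(18, 53)) = Rational(177749, 523216)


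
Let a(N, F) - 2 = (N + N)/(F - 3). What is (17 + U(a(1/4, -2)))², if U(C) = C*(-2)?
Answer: 4356/25 ≈ 174.24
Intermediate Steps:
a(N, F) = 2 + 2*N/(-3 + F) (a(N, F) = 2 + (N + N)/(F - 3) = 2 + (2*N)/(-3 + F) = 2 + 2*N/(-3 + F))
U(C) = -2*C
(17 + U(a(1/4, -2)))² = (17 - 4*(-3 - 2 + 1/4)/(-3 - 2))² = (17 - 4*(-3 - 2 + ¼)/(-5))² = (17 - 4*(-1)*(-19)/(5*4))² = (17 - 2*19/10)² = (17 - 19/5)² = (66/5)² = 4356/25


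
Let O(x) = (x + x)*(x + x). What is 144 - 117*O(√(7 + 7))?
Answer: -6408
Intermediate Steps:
O(x) = 4*x² (O(x) = (2*x)*(2*x) = 4*x²)
144 - 117*O(√(7 + 7)) = 144 - 468*(√(7 + 7))² = 144 - 468*(√14)² = 144 - 468*14 = 144 - 117*56 = 144 - 6552 = -6408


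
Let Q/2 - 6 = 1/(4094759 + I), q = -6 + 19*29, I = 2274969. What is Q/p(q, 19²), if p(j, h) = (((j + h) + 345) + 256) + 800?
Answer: 38218369/7347481248 ≈ 0.0052016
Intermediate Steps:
q = 545 (q = -6 + 551 = 545)
Q = 38218369/3184864 (Q = 12 + 2/(4094759 + 2274969) = 12 + 2/6369728 = 12 + 2*(1/6369728) = 12 + 1/3184864 = 38218369/3184864 ≈ 12.000)
p(j, h) = 1401 + h + j (p(j, h) = (((h + j) + 345) + 256) + 800 = ((345 + h + j) + 256) + 800 = (601 + h + j) + 800 = 1401 + h + j)
Q/p(q, 19²) = 38218369/(3184864*(1401 + 19² + 545)) = 38218369/(3184864*(1401 + 361 + 545)) = (38218369/3184864)/2307 = (38218369/3184864)*(1/2307) = 38218369/7347481248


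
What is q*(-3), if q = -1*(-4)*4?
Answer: -48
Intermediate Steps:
q = 16 (q = 4*4 = 16)
q*(-3) = 16*(-3) = -48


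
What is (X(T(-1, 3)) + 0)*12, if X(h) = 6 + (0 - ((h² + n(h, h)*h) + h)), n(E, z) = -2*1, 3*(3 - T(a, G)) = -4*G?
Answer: -432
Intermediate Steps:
T(a, G) = 3 + 4*G/3 (T(a, G) = 3 - (-4)*G/3 = 3 + 4*G/3)
n(E, z) = -2
X(h) = 6 + h - h² (X(h) = 6 + (0 - ((h² - 2*h) + h)) = 6 + (0 - (h² - h)) = 6 + (0 + (h - h²)) = 6 + (h - h²) = 6 + h - h²)
(X(T(-1, 3)) + 0)*12 = ((6 + (3 + (4/3)*3) - (3 + (4/3)*3)²) + 0)*12 = ((6 + (3 + 4) - (3 + 4)²) + 0)*12 = ((6 + 7 - 1*7²) + 0)*12 = ((6 + 7 - 1*49) + 0)*12 = ((6 + 7 - 49) + 0)*12 = (-36 + 0)*12 = -36*12 = -432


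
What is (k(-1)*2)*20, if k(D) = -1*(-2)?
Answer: 80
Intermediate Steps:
k(D) = 2
(k(-1)*2)*20 = (2*2)*20 = 4*20 = 80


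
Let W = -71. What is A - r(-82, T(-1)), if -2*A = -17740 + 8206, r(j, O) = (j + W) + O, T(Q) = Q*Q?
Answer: 4919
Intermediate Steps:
T(Q) = Q²
r(j, O) = -71 + O + j (r(j, O) = (j - 71) + O = (-71 + j) + O = -71 + O + j)
A = 4767 (A = -(-17740 + 8206)/2 = -½*(-9534) = 4767)
A - r(-82, T(-1)) = 4767 - (-71 + (-1)² - 82) = 4767 - (-71 + 1 - 82) = 4767 - 1*(-152) = 4767 + 152 = 4919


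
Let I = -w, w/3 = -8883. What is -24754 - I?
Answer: -51403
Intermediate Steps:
w = -26649 (w = 3*(-8883) = -26649)
I = 26649 (I = -1*(-26649) = 26649)
-24754 - I = -24754 - 1*26649 = -24754 - 26649 = -51403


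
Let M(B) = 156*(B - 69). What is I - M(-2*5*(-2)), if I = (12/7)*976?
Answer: 65220/7 ≈ 9317.1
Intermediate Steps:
M(B) = -10764 + 156*B (M(B) = 156*(-69 + B) = -10764 + 156*B)
I = 11712/7 (I = (12*(1/7))*976 = (12/7)*976 = 11712/7 ≈ 1673.1)
I - M(-2*5*(-2)) = 11712/7 - (-10764 + 156*(-2*5*(-2))) = 11712/7 - (-10764 + 156*(-10*(-2))) = 11712/7 - (-10764 + 156*20) = 11712/7 - (-10764 + 3120) = 11712/7 - 1*(-7644) = 11712/7 + 7644 = 65220/7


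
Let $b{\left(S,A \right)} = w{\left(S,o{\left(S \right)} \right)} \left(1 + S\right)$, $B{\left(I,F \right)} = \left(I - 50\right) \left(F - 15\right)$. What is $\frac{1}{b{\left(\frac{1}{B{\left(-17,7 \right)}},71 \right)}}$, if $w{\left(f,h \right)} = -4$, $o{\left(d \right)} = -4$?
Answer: $- \frac{134}{537} \approx -0.24953$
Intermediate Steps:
$B{\left(I,F \right)} = \left(-50 + I\right) \left(-15 + F\right)$ ($B{\left(I,F \right)} = \left(I - 50\right) \left(-15 + F\right) = \left(-50 + I\right) \left(-15 + F\right)$)
$b{\left(S,A \right)} = -4 - 4 S$ ($b{\left(S,A \right)} = - 4 \left(1 + S\right) = -4 - 4 S$)
$\frac{1}{b{\left(\frac{1}{B{\left(-17,7 \right)}},71 \right)}} = \frac{1}{-4 - \frac{4}{750 - 350 - -255 + 7 \left(-17\right)}} = \frac{1}{-4 - \frac{4}{750 - 350 + 255 - 119}} = \frac{1}{-4 - \frac{4}{536}} = \frac{1}{-4 - \frac{1}{134}} = \frac{1}{- \frac{537}{134}} = - \frac{134}{537}$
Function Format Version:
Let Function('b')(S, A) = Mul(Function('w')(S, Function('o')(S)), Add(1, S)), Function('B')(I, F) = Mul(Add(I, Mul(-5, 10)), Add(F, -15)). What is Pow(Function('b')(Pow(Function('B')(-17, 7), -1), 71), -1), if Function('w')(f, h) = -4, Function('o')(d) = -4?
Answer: Rational(-134, 537) ≈ -0.24953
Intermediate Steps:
Function('B')(I, F) = Mul(Add(-50, I), Add(-15, F)) (Function('B')(I, F) = Mul(Add(I, -50), Add(-15, F)) = Mul(Add(-50, I), Add(-15, F)))
Function('b')(S, A) = Add(-4, Mul(-4, S)) (Function('b')(S, A) = Mul(-4, Add(1, S)) = Add(-4, Mul(-4, S)))
Pow(Function('b')(Pow(Function('B')(-17, 7), -1), 71), -1) = Pow(Add(-4, Mul(-4, Pow(Add(750, Mul(-50, 7), Mul(-15, -17), Mul(7, -17)), -1))), -1) = Pow(Add(-4, Mul(-4, Pow(Add(750, -350, 255, -119), -1))), -1) = Pow(Add(-4, Mul(-4, Pow(536, -1))), -1) = Pow(Add(-4, Mul(-4, Rational(1, 536))), -1) = Pow(Add(-4, Rational(-1, 134)), -1) = Pow(Rational(-537, 134), -1) = Rational(-134, 537)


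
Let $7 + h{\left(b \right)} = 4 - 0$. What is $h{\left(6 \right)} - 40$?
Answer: $-43$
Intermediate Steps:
$h{\left(b \right)} = -3$ ($h{\left(b \right)} = -7 + \left(4 - 0\right) = -7 + \left(4 + 0\right) = -7 + 4 = -3$)
$h{\left(6 \right)} - 40 = -3 - 40 = -43$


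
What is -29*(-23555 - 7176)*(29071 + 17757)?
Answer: 41733066772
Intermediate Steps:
-29*(-23555 - 7176)*(29071 + 17757) = -(-891199)*46828 = -29*(-1439071268) = 41733066772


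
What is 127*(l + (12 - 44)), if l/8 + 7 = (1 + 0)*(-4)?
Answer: -15240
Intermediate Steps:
l = -88 (l = -56 + 8*((1 + 0)*(-4)) = -56 + 8*(1*(-4)) = -56 + 8*(-4) = -56 - 32 = -88)
127*(l + (12 - 44)) = 127*(-88 + (12 - 44)) = 127*(-88 - 32) = 127*(-120) = -15240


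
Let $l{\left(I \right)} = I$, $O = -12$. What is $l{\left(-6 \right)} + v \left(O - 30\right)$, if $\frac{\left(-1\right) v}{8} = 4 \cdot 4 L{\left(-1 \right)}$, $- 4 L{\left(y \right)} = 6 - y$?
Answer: $-9414$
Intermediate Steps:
$L{\left(y \right)} = - \frac{3}{2} + \frac{y}{4}$ ($L{\left(y \right)} = - \frac{6 - y}{4} = - \frac{3}{2} + \frac{y}{4}$)
$v = 224$ ($v = - 8 \cdot 4 \cdot 4 \left(- \frac{3}{2} + \frac{1}{4} \left(-1\right)\right) = - 8 \cdot 16 \left(- \frac{3}{2} - \frac{1}{4}\right) = - 8 \cdot 16 \left(- \frac{7}{4}\right) = \left(-8\right) \left(-28\right) = 224$)
$l{\left(-6 \right)} + v \left(O - 30\right) = -6 + 224 \left(-12 - 30\right) = -6 + 224 \left(-42\right) = -6 - 9408 = -9414$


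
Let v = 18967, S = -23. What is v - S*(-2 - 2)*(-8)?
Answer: 19703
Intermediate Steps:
v - S*(-2 - 2)*(-8) = 18967 - (-23)*(-2 - 2)*(-8) = 18967 - (-23)*(-4*(-8)) = 18967 - (-23)*32 = 18967 - 1*(-736) = 18967 + 736 = 19703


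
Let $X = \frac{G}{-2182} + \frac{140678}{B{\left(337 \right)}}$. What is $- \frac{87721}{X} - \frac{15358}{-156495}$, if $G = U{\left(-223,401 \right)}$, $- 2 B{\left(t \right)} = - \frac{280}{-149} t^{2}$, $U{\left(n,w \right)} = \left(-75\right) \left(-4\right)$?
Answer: $\frac{119065883805208075708}{1976017294596495} \approx 60256.0$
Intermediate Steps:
$U{\left(n,w \right)} = 300$
$B{\left(t \right)} = - \frac{140 t^{2}}{149}$ ($B{\left(t \right)} = - \frac{- \frac{280}{-149} t^{2}}{2} = - \frac{\left(-280\right) \left(- \frac{1}{149}\right) t^{2}}{2} = - \frac{\frac{280}{149} t^{2}}{2} = - \frac{140 t^{2}}{149}$)
$G = 300$
$X = - \frac{12626712001}{8673264530}$ ($X = \frac{300}{-2182} + \frac{140678}{\left(- \frac{140}{149}\right) 337^{2}} = 300 \left(- \frac{1}{2182}\right) + \frac{140678}{\left(- \frac{140}{149}\right) 113569} = - \frac{150}{1091} + \frac{140678}{- \frac{15899660}{149}} = - \frac{150}{1091} + 140678 \left(- \frac{149}{15899660}\right) = - \frac{150}{1091} - \frac{10480511}{7949830} = - \frac{12626712001}{8673264530} \approx -1.4558$)
$- \frac{87721}{X} - \frac{15358}{-156495} = - \frac{87721}{- \frac{12626712001}{8673264530}} - \frac{15358}{-156495} = \left(-87721\right) \left(- \frac{8673264530}{12626712001}\right) - - \frac{15358}{156495} = \frac{760827437836130}{12626712001} + \frac{15358}{156495} = \frac{119065883805208075708}{1976017294596495}$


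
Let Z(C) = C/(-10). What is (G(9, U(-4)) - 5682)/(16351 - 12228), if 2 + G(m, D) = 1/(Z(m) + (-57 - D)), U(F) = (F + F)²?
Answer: -364674/264523 ≈ -1.3786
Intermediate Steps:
U(F) = 4*F² (U(F) = (2*F)² = 4*F²)
Z(C) = -C/10 (Z(C) = C*(-⅒) = -C/10)
G(m, D) = -2 + 1/(-57 - D - m/10) (G(m, D) = -2 + 1/(-m/10 + (-57 - D)) = -2 + 1/(-57 - D - m/10))
(G(9, U(-4)) - 5682)/(16351 - 12228) = (2*(-575 - 1*9 - 40*(-4)²)/(570 + 9 + 10*(4*(-4)²)) - 5682)/(16351 - 12228) = (2*(-575 - 9 - 40*16)/(570 + 9 + 10*(4*16)) - 5682)/4123 = (2*(-575 - 9 - 10*64)/(570 + 9 + 10*64) - 5682)*(1/4123) = (2*(-575 - 9 - 640)/(570 + 9 + 640) - 5682)*(1/4123) = (2*(-1224)/1219 - 5682)*(1/4123) = (2*(1/1219)*(-1224) - 5682)*(1/4123) = (-2448/1219 - 5682)*(1/4123) = -6928806/1219*1/4123 = -364674/264523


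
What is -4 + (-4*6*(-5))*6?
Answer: 716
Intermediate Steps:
-4 + (-4*6*(-5))*6 = -4 - 24*(-5)*6 = -4 + 120*6 = -4 + 720 = 716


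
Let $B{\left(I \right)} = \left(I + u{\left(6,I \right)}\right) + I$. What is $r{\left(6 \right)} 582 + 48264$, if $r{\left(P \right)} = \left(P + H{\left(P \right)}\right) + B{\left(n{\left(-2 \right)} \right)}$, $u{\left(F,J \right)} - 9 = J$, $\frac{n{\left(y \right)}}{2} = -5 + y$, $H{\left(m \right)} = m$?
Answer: $36042$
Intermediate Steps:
$n{\left(y \right)} = -10 + 2 y$ ($n{\left(y \right)} = 2 \left(-5 + y\right) = -10 + 2 y$)
$u{\left(F,J \right)} = 9 + J$
$B{\left(I \right)} = 9 + 3 I$ ($B{\left(I \right)} = \left(I + \left(9 + I\right)\right) + I = \left(9 + 2 I\right) + I = 9 + 3 I$)
$r{\left(P \right)} = -33 + 2 P$ ($r{\left(P \right)} = \left(P + P\right) + \left(9 + 3 \left(-10 + 2 \left(-2\right)\right)\right) = 2 P + \left(9 + 3 \left(-10 - 4\right)\right) = 2 P + \left(9 + 3 \left(-14\right)\right) = 2 P + \left(9 - 42\right) = 2 P - 33 = -33 + 2 P$)
$r{\left(6 \right)} 582 + 48264 = \left(-33 + 2 \cdot 6\right) 582 + 48264 = \left(-33 + 12\right) 582 + 48264 = \left(-21\right) 582 + 48264 = -12222 + 48264 = 36042$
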